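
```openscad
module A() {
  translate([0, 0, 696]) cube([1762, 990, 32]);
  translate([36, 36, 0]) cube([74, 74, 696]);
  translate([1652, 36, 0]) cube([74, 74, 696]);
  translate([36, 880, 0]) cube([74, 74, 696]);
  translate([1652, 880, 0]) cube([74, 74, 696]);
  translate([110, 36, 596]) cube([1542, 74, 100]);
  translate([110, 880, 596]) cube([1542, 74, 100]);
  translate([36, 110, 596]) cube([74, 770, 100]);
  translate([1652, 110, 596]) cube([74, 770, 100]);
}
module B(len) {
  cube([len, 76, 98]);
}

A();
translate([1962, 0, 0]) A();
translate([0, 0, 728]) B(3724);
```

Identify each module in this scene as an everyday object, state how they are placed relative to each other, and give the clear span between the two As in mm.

Second table starts at x = 1962; first ends at x = 1762; clear span = 1962 − 1762 = 200 mm.

A is a table. B is a beam. A beam spans the tops of two tables. The clear span between the two tables is 200 mm.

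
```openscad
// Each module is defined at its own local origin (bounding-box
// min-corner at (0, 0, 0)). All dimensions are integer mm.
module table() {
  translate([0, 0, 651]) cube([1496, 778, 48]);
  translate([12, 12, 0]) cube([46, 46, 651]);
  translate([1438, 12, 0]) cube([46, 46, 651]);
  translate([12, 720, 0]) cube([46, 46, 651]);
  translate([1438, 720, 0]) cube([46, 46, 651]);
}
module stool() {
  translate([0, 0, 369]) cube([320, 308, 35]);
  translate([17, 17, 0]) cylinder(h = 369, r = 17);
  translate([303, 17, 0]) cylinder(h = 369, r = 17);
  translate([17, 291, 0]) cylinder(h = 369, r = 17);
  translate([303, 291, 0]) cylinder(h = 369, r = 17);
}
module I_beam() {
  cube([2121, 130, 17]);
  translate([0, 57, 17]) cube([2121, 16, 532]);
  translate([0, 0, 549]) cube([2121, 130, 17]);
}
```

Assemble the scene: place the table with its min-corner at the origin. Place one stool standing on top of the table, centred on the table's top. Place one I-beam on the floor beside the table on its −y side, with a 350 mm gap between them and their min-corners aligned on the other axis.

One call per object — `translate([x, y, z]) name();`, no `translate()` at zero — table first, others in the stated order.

table();
translate([588, 235, 699]) stool();
translate([0, -480, 0]) I_beam();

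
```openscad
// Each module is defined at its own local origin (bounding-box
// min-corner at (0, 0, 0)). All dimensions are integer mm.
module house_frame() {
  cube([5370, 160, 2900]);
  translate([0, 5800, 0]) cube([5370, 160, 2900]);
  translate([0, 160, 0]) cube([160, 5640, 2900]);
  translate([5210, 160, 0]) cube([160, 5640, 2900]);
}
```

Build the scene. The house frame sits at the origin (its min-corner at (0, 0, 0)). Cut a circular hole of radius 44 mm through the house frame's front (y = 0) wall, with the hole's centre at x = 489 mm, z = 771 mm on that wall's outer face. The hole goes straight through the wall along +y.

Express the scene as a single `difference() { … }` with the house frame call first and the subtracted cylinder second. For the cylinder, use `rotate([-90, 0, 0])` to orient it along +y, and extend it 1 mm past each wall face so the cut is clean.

difference() {
  house_frame();
  translate([489, -1, 771]) rotate([-90, 0, 0]) cylinder(h = 162, r = 44);
}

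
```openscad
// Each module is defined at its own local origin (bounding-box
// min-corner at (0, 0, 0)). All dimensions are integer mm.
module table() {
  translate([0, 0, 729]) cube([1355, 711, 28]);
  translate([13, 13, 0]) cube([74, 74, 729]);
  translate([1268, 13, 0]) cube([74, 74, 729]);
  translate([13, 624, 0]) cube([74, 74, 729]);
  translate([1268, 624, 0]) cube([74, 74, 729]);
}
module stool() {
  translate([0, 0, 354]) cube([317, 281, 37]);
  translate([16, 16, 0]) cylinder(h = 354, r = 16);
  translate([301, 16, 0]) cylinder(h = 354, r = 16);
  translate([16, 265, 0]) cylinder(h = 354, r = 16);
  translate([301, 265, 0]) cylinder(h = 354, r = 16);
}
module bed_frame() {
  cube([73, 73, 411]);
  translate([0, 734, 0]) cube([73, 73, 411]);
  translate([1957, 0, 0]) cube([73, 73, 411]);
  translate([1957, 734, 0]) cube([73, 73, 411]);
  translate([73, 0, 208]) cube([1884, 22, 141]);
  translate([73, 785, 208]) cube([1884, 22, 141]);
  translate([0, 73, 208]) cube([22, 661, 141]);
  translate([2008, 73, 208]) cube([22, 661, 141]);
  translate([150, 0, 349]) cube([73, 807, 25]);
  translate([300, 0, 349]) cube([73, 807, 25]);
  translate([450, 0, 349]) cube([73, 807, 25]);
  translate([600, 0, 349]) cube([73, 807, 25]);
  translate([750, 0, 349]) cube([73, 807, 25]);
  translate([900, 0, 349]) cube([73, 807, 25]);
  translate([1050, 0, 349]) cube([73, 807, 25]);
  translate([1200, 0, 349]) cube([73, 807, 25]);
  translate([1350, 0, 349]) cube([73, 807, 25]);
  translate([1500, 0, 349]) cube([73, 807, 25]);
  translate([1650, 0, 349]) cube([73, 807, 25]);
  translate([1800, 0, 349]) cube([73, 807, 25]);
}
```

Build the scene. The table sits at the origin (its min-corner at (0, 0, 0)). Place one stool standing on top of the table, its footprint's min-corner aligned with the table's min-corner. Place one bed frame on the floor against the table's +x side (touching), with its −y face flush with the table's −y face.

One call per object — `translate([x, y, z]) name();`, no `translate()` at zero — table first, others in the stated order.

table();
translate([0, 0, 757]) stool();
translate([1355, 0, 0]) bed_frame();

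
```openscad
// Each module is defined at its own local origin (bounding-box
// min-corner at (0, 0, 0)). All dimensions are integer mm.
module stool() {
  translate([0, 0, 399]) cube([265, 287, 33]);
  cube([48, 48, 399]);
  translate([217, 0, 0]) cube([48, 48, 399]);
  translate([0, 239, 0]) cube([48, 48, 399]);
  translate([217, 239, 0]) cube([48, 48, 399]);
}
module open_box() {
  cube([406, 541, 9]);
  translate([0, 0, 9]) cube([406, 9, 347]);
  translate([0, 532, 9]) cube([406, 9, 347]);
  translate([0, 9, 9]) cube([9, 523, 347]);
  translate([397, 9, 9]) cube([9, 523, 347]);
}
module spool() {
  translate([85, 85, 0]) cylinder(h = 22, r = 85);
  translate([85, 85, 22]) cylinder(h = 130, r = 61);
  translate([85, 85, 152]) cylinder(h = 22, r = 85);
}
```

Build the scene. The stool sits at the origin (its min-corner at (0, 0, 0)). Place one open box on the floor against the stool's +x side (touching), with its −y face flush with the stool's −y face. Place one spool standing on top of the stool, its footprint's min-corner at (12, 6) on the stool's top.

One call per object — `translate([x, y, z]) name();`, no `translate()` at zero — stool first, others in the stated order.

stool();
translate([265, 0, 0]) open_box();
translate([12, 6, 432]) spool();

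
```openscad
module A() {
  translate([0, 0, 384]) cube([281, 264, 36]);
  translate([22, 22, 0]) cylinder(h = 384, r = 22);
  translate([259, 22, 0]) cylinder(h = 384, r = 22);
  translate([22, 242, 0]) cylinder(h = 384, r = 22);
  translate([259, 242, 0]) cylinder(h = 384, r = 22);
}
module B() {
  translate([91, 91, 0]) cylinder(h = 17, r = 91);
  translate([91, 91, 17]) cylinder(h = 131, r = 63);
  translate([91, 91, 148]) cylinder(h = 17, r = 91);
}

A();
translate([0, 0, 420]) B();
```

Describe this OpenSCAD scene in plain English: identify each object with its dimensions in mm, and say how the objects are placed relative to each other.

A is a four-legged stool. The seat is 281×264 mm, 36 mm thick, top at z = 420 mm. It stands on four round legs, each 44 mm in diameter, from z = 0 to the seat underside, each leg's axis is inset half a diameter from the nearest pair of seat edges (so the leg's bounding box is flush with the corner).

B is a spool: two coaxial disc flanges of radius 91 mm and thickness 17 mm, joined by a core cylinder of radius 63 mm and height 131 mm. The lower flange rests on z = 0 and the three cylinders share a vertical axis.

The spool is on top of the stool.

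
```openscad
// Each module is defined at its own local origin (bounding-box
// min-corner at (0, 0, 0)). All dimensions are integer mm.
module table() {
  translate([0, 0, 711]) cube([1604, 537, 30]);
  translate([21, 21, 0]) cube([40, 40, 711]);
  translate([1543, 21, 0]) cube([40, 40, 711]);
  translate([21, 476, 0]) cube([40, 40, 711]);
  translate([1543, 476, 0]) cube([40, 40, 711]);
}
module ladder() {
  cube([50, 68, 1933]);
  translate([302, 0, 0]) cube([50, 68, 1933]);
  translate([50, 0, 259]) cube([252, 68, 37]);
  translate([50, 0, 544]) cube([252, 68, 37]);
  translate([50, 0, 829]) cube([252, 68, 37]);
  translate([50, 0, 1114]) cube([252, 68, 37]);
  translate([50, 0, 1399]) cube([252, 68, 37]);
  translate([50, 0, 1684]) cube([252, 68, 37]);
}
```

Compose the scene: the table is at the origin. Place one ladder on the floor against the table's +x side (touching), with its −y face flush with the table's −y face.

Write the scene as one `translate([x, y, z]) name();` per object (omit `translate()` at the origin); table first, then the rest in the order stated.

table();
translate([1604, 0, 0]) ladder();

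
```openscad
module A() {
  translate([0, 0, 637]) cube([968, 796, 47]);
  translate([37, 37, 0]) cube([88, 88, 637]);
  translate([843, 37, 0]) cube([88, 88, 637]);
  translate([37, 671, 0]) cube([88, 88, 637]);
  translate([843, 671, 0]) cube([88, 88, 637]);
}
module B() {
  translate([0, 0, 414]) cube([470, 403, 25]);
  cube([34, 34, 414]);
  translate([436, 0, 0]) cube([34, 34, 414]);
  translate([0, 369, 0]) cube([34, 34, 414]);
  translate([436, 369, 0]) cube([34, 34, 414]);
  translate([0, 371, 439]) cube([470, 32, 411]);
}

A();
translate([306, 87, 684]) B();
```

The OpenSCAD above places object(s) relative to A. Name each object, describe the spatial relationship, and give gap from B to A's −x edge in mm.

The chair's min-x is at 306; the table's min-x is 0; gap = 306 mm.

A is a table. B is a chair. The chair is on top of the table. The gap from the chair to the table's −x edge is 306 mm.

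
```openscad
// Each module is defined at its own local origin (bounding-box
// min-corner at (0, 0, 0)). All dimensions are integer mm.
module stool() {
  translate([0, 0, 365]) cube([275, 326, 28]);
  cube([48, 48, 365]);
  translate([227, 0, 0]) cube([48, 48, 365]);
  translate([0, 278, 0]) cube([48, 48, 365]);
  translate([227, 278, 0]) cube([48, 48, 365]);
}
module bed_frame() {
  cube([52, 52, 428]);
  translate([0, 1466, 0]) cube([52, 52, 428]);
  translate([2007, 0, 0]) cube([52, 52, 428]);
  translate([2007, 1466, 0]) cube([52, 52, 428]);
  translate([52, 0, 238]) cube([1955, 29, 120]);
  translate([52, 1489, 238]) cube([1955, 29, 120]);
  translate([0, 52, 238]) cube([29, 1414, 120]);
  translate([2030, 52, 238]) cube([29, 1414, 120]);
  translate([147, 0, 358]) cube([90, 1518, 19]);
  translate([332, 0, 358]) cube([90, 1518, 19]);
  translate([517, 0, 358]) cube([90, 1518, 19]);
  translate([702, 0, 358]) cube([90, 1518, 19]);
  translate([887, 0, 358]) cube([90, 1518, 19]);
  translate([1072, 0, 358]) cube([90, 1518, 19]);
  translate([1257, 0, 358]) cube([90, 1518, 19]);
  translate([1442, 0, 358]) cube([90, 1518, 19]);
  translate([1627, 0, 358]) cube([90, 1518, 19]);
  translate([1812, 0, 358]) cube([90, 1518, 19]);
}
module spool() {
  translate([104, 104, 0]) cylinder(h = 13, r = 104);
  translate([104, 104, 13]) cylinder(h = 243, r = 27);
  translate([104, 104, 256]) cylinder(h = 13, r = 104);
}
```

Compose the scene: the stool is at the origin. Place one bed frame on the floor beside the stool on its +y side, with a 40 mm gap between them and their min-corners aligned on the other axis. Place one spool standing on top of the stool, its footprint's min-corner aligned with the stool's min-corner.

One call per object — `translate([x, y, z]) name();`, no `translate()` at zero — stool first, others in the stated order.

stool();
translate([0, 366, 0]) bed_frame();
translate([0, 0, 393]) spool();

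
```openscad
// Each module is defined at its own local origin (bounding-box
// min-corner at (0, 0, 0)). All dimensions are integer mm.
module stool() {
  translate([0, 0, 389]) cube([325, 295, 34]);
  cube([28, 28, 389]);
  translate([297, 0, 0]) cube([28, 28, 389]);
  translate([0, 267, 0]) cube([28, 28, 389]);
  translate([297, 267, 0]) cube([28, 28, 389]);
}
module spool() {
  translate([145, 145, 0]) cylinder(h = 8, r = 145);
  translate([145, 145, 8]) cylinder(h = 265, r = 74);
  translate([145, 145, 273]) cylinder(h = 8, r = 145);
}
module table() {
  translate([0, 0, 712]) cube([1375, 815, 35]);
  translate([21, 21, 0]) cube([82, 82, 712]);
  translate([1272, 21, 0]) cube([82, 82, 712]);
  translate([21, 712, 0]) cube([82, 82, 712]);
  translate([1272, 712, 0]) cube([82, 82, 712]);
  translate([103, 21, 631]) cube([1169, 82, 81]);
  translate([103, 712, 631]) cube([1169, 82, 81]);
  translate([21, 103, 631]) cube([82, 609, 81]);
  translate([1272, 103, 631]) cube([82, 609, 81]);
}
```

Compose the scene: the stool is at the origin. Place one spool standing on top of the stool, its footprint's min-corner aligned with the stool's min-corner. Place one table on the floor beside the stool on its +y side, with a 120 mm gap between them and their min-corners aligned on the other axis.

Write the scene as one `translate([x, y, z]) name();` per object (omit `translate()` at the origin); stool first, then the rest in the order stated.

stool();
translate([0, 0, 423]) spool();
translate([0, 415, 0]) table();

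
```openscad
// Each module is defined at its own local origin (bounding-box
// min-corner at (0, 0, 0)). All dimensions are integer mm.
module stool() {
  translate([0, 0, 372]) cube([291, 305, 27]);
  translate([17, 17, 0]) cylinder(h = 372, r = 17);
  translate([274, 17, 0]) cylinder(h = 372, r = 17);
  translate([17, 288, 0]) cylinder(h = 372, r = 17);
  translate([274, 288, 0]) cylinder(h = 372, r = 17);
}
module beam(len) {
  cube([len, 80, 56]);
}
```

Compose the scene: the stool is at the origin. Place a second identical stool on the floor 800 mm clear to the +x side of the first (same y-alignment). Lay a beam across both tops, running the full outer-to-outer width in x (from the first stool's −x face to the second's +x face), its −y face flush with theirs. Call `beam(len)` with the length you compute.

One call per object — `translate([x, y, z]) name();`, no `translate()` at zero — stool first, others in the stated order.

stool();
translate([1091, 0, 0]) stool();
translate([0, 0, 399]) beam(1382);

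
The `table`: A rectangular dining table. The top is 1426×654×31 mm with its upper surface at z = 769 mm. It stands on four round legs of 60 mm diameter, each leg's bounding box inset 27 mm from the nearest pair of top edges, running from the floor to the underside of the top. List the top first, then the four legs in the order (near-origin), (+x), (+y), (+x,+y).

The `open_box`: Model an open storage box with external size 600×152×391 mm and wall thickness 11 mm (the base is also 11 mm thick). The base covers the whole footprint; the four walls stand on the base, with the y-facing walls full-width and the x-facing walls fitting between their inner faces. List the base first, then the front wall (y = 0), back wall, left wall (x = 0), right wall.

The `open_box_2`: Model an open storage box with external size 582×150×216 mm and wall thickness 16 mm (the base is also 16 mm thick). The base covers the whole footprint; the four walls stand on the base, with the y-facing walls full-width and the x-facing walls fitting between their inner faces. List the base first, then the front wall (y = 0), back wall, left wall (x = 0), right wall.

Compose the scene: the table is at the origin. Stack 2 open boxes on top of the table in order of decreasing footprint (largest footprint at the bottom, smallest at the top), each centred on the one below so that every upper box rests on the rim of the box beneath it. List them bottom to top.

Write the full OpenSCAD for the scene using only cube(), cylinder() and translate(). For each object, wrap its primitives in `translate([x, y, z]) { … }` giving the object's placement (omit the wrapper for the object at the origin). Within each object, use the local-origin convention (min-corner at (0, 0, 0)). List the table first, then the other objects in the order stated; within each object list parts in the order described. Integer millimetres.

translate([0, 0, 738]) cube([1426, 654, 31]);
translate([57, 57, 0]) cylinder(h = 738, r = 30);
translate([1369, 57, 0]) cylinder(h = 738, r = 30);
translate([57, 597, 0]) cylinder(h = 738, r = 30);
translate([1369, 597, 0]) cylinder(h = 738, r = 30);
translate([413, 251, 769]) {
  cube([600, 152, 11]);
  translate([0, 0, 11]) cube([600, 11, 380]);
  translate([0, 141, 11]) cube([600, 11, 380]);
  translate([0, 11, 11]) cube([11, 130, 380]);
  translate([589, 11, 11]) cube([11, 130, 380]);
}
translate([422, 252, 1160]) {
  cube([582, 150, 16]);
  translate([0, 0, 16]) cube([582, 16, 200]);
  translate([0, 134, 16]) cube([582, 16, 200]);
  translate([0, 16, 16]) cube([16, 118, 200]);
  translate([566, 16, 16]) cube([16, 118, 200]);
}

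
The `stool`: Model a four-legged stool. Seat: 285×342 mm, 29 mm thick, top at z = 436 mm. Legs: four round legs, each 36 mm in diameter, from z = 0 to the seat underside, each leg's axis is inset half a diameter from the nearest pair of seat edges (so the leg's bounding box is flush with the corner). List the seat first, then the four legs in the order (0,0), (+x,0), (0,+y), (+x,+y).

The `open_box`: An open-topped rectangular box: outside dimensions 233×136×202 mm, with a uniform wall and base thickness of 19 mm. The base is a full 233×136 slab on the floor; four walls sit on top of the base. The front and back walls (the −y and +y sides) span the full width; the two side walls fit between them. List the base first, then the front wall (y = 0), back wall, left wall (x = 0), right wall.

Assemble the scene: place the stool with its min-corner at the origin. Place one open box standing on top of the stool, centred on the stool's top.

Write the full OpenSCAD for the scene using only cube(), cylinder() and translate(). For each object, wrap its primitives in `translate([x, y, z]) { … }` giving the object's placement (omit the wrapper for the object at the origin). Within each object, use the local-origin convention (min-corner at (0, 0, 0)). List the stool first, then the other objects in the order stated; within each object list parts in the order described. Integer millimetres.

translate([0, 0, 407]) cube([285, 342, 29]);
translate([18, 18, 0]) cylinder(h = 407, r = 18);
translate([267, 18, 0]) cylinder(h = 407, r = 18);
translate([18, 324, 0]) cylinder(h = 407, r = 18);
translate([267, 324, 0]) cylinder(h = 407, r = 18);
translate([26, 103, 436]) {
  cube([233, 136, 19]);
  translate([0, 0, 19]) cube([233, 19, 183]);
  translate([0, 117, 19]) cube([233, 19, 183]);
  translate([0, 19, 19]) cube([19, 98, 183]);
  translate([214, 19, 19]) cube([19, 98, 183]);
}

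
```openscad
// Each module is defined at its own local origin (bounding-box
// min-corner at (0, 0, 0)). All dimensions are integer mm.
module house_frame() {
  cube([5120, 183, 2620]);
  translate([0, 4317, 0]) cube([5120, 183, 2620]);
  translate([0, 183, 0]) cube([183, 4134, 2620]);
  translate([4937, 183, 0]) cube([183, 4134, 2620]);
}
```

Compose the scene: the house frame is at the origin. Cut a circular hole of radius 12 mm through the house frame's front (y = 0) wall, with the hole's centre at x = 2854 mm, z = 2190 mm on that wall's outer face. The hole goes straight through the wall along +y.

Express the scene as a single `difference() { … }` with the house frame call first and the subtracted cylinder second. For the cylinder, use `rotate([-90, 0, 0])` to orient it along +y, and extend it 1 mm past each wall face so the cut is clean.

difference() {
  house_frame();
  translate([2854, -1, 2190]) rotate([-90, 0, 0]) cylinder(h = 185, r = 12);
}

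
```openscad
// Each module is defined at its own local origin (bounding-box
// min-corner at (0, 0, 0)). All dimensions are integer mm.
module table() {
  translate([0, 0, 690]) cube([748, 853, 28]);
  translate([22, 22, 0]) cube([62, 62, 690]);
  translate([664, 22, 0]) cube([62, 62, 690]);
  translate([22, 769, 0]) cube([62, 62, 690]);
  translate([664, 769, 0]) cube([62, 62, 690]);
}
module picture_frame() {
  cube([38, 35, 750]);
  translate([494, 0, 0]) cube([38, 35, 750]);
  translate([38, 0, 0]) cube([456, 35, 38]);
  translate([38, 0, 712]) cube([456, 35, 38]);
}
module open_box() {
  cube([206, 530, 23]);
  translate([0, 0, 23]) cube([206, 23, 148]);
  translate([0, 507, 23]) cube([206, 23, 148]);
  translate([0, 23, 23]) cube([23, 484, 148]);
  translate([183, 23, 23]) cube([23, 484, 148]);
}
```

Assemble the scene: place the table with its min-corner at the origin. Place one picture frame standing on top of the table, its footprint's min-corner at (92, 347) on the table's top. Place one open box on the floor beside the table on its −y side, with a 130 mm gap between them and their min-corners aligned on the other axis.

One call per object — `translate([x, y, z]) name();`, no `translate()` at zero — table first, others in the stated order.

table();
translate([92, 347, 718]) picture_frame();
translate([0, -660, 0]) open_box();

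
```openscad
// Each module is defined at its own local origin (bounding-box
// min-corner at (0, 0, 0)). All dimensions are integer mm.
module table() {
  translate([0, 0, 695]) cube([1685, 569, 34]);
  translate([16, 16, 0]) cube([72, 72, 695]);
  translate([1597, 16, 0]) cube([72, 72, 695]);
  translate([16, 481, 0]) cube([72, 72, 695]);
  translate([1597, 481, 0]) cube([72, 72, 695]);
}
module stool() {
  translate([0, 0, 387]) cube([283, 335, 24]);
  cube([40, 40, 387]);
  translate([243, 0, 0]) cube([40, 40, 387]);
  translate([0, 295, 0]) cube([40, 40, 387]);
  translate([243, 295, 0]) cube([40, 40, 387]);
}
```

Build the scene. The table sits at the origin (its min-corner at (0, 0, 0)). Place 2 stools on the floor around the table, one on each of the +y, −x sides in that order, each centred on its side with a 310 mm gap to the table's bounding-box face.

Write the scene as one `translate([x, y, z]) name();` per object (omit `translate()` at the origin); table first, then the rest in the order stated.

table();
translate([701, 879, 0]) stool();
translate([-593, 117, 0]) stool();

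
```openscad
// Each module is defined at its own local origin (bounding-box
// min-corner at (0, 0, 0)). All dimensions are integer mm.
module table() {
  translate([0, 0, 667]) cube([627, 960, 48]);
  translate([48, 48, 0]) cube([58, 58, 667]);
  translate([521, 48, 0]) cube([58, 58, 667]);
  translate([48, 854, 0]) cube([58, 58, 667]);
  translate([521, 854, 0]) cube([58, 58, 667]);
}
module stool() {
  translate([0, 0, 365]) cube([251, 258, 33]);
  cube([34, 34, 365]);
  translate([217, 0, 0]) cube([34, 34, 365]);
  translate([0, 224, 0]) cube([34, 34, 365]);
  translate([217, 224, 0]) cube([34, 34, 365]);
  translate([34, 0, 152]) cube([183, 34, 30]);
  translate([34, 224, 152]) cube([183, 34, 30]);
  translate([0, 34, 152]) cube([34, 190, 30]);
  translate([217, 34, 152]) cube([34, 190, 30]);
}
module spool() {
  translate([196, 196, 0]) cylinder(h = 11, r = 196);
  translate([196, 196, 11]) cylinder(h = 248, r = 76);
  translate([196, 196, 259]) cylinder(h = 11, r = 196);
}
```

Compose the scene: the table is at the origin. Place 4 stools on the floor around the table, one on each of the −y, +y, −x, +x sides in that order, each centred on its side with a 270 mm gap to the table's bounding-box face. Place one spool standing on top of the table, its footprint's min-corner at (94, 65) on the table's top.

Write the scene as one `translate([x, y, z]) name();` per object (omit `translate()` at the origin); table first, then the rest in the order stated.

table();
translate([188, -528, 0]) stool();
translate([188, 1230, 0]) stool();
translate([-521, 351, 0]) stool();
translate([897, 351, 0]) stool();
translate([94, 65, 715]) spool();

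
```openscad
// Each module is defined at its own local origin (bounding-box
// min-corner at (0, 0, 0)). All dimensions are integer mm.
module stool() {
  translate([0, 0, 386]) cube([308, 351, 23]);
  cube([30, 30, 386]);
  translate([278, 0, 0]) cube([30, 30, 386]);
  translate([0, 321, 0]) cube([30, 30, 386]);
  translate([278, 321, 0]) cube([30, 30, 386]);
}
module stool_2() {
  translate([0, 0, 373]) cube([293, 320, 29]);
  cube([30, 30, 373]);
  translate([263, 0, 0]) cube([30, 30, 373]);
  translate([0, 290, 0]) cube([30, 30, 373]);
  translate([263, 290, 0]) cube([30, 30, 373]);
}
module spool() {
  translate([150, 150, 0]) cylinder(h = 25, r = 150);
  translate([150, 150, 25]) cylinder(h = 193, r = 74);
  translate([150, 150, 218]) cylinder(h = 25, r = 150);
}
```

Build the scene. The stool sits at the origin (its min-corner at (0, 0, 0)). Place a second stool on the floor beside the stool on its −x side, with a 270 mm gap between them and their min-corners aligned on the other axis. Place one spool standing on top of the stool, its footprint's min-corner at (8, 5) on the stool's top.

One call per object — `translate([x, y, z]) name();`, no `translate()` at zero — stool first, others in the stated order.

stool();
translate([-563, 0, 0]) stool_2();
translate([8, 5, 409]) spool();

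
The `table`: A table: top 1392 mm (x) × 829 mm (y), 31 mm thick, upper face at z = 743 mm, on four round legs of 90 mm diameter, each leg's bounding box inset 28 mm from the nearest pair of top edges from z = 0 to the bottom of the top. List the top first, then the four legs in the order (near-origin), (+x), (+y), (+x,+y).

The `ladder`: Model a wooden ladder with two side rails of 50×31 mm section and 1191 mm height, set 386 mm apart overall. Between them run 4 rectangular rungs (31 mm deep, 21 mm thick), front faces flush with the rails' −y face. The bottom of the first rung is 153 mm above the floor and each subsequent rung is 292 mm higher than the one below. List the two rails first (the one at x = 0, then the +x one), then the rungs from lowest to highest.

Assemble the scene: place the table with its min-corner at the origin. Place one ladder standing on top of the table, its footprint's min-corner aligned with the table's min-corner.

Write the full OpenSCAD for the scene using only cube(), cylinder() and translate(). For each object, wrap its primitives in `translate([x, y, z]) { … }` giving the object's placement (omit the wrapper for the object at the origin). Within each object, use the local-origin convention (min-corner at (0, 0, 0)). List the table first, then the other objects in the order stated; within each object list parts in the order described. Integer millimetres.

translate([0, 0, 712]) cube([1392, 829, 31]);
translate([73, 73, 0]) cylinder(h = 712, r = 45);
translate([1319, 73, 0]) cylinder(h = 712, r = 45);
translate([73, 756, 0]) cylinder(h = 712, r = 45);
translate([1319, 756, 0]) cylinder(h = 712, r = 45);
translate([0, 0, 743]) {
  cube([50, 31, 1191]);
  translate([336, 0, 0]) cube([50, 31, 1191]);
  translate([50, 0, 153]) cube([286, 31, 21]);
  translate([50, 0, 445]) cube([286, 31, 21]);
  translate([50, 0, 737]) cube([286, 31, 21]);
  translate([50, 0, 1029]) cube([286, 31, 21]);
}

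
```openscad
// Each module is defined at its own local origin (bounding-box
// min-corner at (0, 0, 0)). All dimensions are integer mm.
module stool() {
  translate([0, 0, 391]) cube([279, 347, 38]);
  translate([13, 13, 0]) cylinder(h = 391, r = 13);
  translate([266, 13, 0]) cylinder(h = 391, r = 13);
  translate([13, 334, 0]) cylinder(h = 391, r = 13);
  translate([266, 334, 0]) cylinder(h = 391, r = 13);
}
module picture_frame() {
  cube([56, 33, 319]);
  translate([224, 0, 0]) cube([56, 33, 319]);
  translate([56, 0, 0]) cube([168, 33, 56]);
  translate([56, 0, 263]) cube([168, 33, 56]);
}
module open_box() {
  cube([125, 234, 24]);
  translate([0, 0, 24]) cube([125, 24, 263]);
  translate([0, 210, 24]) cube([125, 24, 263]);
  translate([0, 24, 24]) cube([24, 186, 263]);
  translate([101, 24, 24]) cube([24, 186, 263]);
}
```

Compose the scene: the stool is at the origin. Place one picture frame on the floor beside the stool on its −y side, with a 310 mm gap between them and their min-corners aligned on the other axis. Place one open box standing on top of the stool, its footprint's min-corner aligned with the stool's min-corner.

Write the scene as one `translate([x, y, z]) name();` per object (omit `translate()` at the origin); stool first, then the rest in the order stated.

stool();
translate([0, -343, 0]) picture_frame();
translate([0, 0, 429]) open_box();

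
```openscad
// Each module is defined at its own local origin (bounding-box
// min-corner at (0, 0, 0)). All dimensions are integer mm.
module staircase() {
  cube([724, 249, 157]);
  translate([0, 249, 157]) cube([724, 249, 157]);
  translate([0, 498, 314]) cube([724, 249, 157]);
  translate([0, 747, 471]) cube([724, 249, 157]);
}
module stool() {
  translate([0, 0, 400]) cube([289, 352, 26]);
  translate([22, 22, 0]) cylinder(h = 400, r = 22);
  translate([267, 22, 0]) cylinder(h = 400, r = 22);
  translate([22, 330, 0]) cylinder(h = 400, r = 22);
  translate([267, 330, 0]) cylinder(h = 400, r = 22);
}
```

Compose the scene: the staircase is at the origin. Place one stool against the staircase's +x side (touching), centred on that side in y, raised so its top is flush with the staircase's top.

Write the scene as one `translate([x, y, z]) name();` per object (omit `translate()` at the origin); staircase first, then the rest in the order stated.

staircase();
translate([724, 322, 202]) stool();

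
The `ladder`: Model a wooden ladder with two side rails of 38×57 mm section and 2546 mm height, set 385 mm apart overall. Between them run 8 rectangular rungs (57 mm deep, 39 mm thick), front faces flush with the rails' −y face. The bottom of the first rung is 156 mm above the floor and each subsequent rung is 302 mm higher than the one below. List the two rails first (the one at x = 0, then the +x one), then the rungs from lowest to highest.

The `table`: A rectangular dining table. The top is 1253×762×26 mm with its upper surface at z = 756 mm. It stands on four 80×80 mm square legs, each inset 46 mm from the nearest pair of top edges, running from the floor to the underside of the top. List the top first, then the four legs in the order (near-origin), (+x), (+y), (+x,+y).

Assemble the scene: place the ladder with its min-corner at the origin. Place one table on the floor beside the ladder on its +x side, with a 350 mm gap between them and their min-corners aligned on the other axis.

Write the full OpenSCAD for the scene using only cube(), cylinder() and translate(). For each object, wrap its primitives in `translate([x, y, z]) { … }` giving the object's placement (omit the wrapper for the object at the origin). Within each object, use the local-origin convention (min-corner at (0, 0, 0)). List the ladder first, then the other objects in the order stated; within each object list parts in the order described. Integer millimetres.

cube([38, 57, 2546]);
translate([347, 0, 0]) cube([38, 57, 2546]);
translate([38, 0, 156]) cube([309, 57, 39]);
translate([38, 0, 458]) cube([309, 57, 39]);
translate([38, 0, 760]) cube([309, 57, 39]);
translate([38, 0, 1062]) cube([309, 57, 39]);
translate([38, 0, 1364]) cube([309, 57, 39]);
translate([38, 0, 1666]) cube([309, 57, 39]);
translate([38, 0, 1968]) cube([309, 57, 39]);
translate([38, 0, 2270]) cube([309, 57, 39]);
translate([735, 0, 0]) {
  translate([0, 0, 730]) cube([1253, 762, 26]);
  translate([46, 46, 0]) cube([80, 80, 730]);
  translate([1127, 46, 0]) cube([80, 80, 730]);
  translate([46, 636, 0]) cube([80, 80, 730]);
  translate([1127, 636, 0]) cube([80, 80, 730]);
}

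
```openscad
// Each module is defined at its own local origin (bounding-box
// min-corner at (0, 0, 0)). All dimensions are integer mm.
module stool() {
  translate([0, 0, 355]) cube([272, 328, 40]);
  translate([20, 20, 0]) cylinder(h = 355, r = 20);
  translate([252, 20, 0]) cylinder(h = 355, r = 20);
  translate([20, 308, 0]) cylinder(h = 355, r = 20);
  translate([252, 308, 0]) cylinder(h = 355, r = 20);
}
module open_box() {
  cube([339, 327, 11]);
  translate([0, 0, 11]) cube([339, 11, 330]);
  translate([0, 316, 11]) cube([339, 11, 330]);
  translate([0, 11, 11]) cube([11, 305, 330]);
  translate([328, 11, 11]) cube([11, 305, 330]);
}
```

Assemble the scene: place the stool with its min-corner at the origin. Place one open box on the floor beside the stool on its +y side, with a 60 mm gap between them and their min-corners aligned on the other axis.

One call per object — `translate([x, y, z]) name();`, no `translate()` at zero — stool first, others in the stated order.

stool();
translate([0, 388, 0]) open_box();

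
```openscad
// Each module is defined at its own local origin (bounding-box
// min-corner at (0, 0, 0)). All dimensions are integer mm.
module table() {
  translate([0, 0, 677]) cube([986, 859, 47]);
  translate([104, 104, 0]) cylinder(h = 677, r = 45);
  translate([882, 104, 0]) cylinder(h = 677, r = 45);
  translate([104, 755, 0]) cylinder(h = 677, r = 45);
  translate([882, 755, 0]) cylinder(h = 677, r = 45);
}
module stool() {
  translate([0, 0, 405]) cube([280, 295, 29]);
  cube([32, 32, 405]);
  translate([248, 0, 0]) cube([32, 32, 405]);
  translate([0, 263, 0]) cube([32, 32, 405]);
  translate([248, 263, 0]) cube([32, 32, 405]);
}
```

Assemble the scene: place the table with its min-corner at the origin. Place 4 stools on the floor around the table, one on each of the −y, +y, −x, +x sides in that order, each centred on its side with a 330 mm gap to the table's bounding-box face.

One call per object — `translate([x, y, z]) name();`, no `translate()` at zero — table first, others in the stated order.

table();
translate([353, -625, 0]) stool();
translate([353, 1189, 0]) stool();
translate([-610, 282, 0]) stool();
translate([1316, 282, 0]) stool();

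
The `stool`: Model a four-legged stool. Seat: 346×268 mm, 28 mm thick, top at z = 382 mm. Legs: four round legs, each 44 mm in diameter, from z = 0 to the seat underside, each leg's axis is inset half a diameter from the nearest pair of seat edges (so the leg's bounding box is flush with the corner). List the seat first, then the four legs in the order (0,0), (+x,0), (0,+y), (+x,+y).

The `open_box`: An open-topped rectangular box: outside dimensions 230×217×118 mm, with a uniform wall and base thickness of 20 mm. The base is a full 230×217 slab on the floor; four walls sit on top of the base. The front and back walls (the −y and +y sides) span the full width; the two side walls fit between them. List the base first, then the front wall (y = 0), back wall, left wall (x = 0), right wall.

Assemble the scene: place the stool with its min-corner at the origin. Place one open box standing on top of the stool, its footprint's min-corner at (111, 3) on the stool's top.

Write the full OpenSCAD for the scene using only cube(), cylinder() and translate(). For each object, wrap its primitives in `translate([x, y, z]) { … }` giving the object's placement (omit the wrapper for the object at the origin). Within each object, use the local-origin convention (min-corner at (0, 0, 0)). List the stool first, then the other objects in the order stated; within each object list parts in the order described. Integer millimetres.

translate([0, 0, 354]) cube([346, 268, 28]);
translate([22, 22, 0]) cylinder(h = 354, r = 22);
translate([324, 22, 0]) cylinder(h = 354, r = 22);
translate([22, 246, 0]) cylinder(h = 354, r = 22);
translate([324, 246, 0]) cylinder(h = 354, r = 22);
translate([111, 3, 382]) {
  cube([230, 217, 20]);
  translate([0, 0, 20]) cube([230, 20, 98]);
  translate([0, 197, 20]) cube([230, 20, 98]);
  translate([0, 20, 20]) cube([20, 177, 98]);
  translate([210, 20, 20]) cube([20, 177, 98]);
}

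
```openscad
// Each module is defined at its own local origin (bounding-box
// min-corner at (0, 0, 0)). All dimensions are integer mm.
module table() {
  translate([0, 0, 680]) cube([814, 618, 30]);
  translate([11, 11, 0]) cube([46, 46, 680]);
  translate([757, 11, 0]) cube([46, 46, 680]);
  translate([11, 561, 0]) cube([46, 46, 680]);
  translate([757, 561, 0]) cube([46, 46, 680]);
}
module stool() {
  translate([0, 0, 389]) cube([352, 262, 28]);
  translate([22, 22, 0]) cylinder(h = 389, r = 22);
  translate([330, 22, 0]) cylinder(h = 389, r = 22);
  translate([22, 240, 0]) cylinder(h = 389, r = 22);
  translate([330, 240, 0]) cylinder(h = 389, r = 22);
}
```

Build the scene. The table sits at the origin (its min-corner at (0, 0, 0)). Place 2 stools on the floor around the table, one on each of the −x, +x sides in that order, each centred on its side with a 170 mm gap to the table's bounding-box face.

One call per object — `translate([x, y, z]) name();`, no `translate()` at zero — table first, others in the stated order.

table();
translate([-522, 178, 0]) stool();
translate([984, 178, 0]) stool();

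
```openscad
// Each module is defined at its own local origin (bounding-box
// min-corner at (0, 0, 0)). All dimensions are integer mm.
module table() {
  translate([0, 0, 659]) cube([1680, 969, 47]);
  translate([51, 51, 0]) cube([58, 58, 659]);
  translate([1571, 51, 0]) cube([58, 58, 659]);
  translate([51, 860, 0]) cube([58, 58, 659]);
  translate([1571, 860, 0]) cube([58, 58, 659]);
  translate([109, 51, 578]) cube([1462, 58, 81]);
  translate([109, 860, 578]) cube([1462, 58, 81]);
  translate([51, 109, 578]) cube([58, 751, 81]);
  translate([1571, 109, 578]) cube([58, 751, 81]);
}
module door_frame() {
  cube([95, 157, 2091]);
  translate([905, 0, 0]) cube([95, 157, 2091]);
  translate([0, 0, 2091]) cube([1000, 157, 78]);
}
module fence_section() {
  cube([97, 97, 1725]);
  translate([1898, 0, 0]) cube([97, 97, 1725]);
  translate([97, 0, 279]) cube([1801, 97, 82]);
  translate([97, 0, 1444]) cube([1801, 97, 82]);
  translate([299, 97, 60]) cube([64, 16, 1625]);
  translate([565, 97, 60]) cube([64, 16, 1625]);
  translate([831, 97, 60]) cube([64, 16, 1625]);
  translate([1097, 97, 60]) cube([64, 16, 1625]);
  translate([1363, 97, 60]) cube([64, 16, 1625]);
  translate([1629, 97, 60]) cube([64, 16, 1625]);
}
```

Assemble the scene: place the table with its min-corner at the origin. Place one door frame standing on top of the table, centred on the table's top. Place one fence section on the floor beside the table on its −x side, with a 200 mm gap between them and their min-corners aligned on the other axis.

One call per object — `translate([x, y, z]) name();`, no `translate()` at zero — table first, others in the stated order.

table();
translate([340, 406, 706]) door_frame();
translate([-2195, 0, 0]) fence_section();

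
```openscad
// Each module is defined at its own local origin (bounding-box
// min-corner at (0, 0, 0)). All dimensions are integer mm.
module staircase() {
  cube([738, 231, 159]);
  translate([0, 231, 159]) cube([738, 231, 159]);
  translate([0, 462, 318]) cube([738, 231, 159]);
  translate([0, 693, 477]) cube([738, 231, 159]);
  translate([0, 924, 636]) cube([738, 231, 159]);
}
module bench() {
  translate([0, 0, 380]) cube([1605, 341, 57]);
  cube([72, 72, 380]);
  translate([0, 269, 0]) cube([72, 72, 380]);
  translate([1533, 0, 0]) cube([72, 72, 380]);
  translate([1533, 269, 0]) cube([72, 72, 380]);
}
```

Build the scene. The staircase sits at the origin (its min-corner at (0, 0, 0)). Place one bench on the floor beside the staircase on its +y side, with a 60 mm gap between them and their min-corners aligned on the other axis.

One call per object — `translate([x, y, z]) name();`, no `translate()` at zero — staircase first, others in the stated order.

staircase();
translate([0, 1215, 0]) bench();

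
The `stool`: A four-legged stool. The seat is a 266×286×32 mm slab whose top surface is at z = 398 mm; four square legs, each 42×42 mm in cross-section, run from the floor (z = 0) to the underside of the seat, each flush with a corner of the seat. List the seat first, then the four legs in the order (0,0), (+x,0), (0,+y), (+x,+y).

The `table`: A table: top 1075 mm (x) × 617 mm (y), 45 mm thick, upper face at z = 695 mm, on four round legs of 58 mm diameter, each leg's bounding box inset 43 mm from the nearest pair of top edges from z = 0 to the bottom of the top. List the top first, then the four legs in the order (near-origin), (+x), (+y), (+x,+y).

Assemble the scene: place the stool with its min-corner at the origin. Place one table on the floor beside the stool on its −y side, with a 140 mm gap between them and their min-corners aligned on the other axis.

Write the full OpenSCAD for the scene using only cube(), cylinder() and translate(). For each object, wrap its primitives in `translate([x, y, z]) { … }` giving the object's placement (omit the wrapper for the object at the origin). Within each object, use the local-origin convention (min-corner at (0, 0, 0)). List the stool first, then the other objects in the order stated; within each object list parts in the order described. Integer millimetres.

translate([0, 0, 366]) cube([266, 286, 32]);
cube([42, 42, 366]);
translate([224, 0, 0]) cube([42, 42, 366]);
translate([0, 244, 0]) cube([42, 42, 366]);
translate([224, 244, 0]) cube([42, 42, 366]);
translate([0, -757, 0]) {
  translate([0, 0, 650]) cube([1075, 617, 45]);
  translate([72, 72, 0]) cylinder(h = 650, r = 29);
  translate([1003, 72, 0]) cylinder(h = 650, r = 29);
  translate([72, 545, 0]) cylinder(h = 650, r = 29);
  translate([1003, 545, 0]) cylinder(h = 650, r = 29);
}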